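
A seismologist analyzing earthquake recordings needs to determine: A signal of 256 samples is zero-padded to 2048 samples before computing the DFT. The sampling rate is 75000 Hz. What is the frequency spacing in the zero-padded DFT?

Original DFT: N = 256, resolution = f_s/N = 75000/256 = 9375/32 Hz
Zero-padded DFT: N = 2048, resolution = f_s/N = 75000/2048 = 9375/256 Hz
Zero-padding interpolates the spectrum (finer frequency grid)
but does NOT improve the true spectral resolution (ability to resolve close frequencies).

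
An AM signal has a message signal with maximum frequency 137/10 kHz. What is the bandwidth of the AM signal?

In AM (double-sideband), the bandwidth is twice the message frequency.
BW = 2 * f_m = 2 * 137/10 kHz = 137/5 kHz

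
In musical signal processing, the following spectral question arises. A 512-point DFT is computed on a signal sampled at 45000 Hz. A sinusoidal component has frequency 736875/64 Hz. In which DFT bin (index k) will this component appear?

DFT frequency resolution = f_s/N = 45000/512 = 5625/64 Hz
Bin index k = f_signal / resolution = 736875/64 / 5625/64 = 131
The signal frequency 736875/64 Hz falls in DFT bin k = 131.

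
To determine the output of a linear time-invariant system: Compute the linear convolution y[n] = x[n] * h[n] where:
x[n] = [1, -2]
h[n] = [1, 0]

y[n] = sum_k x[k]*h[n-k]. Output length = len(x) + len(h) - 1 = 2 + 2 - 1 = 3.
y[0] = 1*1 = 1
y[1] = -2*1 + 1*0 = -2
y[2] = -2*0 = 0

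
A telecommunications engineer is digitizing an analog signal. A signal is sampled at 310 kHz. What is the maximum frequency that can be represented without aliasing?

The maximum frequency that can be represented without aliasing
is the Nyquist frequency: f_max = f_s / 2 = 310 kHz / 2 = 155 kHz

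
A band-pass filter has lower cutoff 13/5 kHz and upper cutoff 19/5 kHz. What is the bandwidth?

Bandwidth = f_high - f_low
= 19/5 kHz - 13/5 kHz = 6/5 kHz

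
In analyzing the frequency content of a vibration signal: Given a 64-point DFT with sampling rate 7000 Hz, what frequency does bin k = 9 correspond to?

The frequency of DFT bin k is: f_k = k * f_s / N
f_9 = 9 * 7000 / 64 = 7875/8 Hz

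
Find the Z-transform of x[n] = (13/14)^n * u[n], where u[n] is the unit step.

The Z-transform of a^n * u[n] is z/(z-a) for |z| > |a|.
Here a = 13/14, so X(z) = z/(z - (13/14)) = 14z/(14z - 13)
ROC: |z| > 13/14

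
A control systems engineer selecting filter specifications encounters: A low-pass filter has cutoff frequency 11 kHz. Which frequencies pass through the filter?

A low-pass filter passes all frequencies below the cutoff frequency 11 kHz and attenuates higher frequencies.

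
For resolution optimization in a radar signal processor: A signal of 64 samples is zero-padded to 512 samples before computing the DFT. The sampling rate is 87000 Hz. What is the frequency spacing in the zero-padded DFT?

Original DFT: N = 64, resolution = f_s/N = 87000/64 = 10875/8 Hz
Zero-padded DFT: N = 512, resolution = f_s/N = 87000/512 = 10875/64 Hz
Zero-padding interpolates the spectrum (finer frequency grid)
but does NOT improve the true spectral resolution (ability to resolve close frequencies).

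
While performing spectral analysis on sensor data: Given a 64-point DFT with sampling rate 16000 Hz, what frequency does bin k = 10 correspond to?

The frequency of DFT bin k is: f_k = k * f_s / N
f_10 = 10 * 16000 / 64 = 2500 Hz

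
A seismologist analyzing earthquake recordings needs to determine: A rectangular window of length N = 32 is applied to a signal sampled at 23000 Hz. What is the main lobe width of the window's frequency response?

For a rectangular window of length N,
the main lobe width in frequency is 2*f_s/N.
= 2*23000/32 = 2875/2 Hz
This determines the minimum frequency separation for resolving two sinusoids.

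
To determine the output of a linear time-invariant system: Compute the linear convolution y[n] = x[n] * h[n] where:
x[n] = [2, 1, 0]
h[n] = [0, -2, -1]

y[n] = sum_k x[k]*h[n-k]. Output length = len(x) + len(h) - 1 = 3 + 3 - 1 = 5.
y[0] = 2*0 = 0
y[1] = 1*0 + 2*-2 = -4
y[2] = 0*0 + 1*-2 + 2*-1 = -4
y[3] = 0*-2 + 1*-1 = -1
y[4] = 0*-1 = 0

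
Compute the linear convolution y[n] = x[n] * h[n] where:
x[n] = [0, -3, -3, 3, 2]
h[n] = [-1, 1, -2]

y[n] = sum_k x[k]*h[n-k]. Output length = len(x) + len(h) - 1 = 5 + 3 - 1 = 7.
y[0] = 0*-1 = 0
y[1] = -3*-1 + 0*1 = 3
y[2] = -3*-1 + -3*1 + 0*-2 = 0
y[3] = 3*-1 + -3*1 + -3*-2 = 0
y[4] = 2*-1 + 3*1 + -3*-2 = 7
y[5] = 2*1 + 3*-2 = -4
y[6] = 2*-2 = -4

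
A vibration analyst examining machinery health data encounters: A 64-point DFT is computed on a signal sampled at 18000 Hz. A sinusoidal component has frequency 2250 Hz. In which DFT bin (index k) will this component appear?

DFT frequency resolution = f_s/N = 18000/64 = 1125/4 Hz
Bin index k = f_signal / resolution = 2250 / 1125/4 = 8
The signal frequency 2250 Hz falls in DFT bin k = 8.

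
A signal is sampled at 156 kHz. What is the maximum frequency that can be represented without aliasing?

The maximum frequency that can be represented without aliasing
is the Nyquist frequency: f_max = f_s / 2 = 156 kHz / 2 = 78 kHz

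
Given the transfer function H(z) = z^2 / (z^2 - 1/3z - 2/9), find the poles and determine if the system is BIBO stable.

Poles are roots of the denominator: z^2 - 1/3z - 2/9 = 0.
Quadratic formula: z = [-(-1/3) +/- sqrt((-1/3)^2 - 4*(-2/9))] / 2
Discriminant = 1/9 + 8/9 = 1; sqrt = 1.
z = (1/3 +/- 1) / 2 => z = 2/3 or z = -1/3.
|p1| = 2/3, |p2| = 1/3.
For BIBO stability, all poles must lie inside the unit circle (|p| < 1).
System is STABLE since both |p| < 1.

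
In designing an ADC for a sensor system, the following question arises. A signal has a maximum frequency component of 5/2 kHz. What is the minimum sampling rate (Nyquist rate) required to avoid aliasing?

By the Nyquist-Shannon sampling theorem,
the minimum sampling rate (Nyquist rate) must be at least 2 * f_max.
Nyquist rate = 2 * 5/2 kHz = 5 kHz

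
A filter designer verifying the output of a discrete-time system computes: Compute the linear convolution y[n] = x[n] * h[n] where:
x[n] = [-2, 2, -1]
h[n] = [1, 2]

y[n] = sum_k x[k]*h[n-k]. Output length = len(x) + len(h) - 1 = 3 + 2 - 1 = 4.
y[0] = -2*1 = -2
y[1] = 2*1 + -2*2 = -2
y[2] = -1*1 + 2*2 = 3
y[3] = -1*2 = -2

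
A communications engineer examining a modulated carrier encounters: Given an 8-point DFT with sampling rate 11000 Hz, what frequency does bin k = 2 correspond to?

The frequency of DFT bin k is: f_k = k * f_s / N
f_2 = 2 * 11000 / 8 = 2750 Hz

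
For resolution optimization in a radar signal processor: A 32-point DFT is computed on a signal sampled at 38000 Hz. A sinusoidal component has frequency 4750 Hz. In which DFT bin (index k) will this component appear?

DFT frequency resolution = f_s/N = 38000/32 = 2375/2 Hz
Bin index k = f_signal / resolution = 4750 / 2375/2 = 4
The signal frequency 4750 Hz falls in DFT bin k = 4.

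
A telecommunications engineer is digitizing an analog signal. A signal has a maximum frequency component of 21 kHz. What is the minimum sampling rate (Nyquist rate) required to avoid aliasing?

By the Nyquist-Shannon sampling theorem,
the minimum sampling rate (Nyquist rate) must be at least 2 * f_max.
Nyquist rate = 2 * 21 kHz = 42 kHz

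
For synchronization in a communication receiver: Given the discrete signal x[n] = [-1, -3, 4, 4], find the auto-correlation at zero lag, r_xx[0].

The auto-correlation at zero lag r_xx[0] equals the signal energy.
r_xx[0] = sum of x[n]^2 = (-1)^2 + (-3)^2 + 4^2 + 4^2
= 1 + 9 + 16 + 16 = 42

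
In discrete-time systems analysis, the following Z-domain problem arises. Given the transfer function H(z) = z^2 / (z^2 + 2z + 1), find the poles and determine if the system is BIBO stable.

Poles are roots of the denominator: z^2 + 2z + 1 = 0.
Quadratic formula: z = [-(2) +/- sqrt((2)^2 - 4*(1))] / 2
Discriminant = 4 - 4 = 0; sqrt = 0.
z = (-2 +/- 0) / 2 = -1 (repeated root).
|p1| = 1, |p2| = 1.
For BIBO stability, all poles must lie inside the unit circle (|p| < 1).
System is UNSTABLE since at least one |p| >= 1.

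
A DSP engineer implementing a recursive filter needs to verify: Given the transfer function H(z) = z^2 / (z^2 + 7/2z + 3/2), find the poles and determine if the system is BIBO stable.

Poles are roots of the denominator: z^2 + 7/2z + 3/2 = 0.
Quadratic formula: z = [-(7/2) +/- sqrt((7/2)^2 - 4*(3/2))] / 2
Discriminant = 49/4 - 6 = 25/4; sqrt = 5/2.
z = (-7/2 +/- 5/2) / 2 => z = -1/2 or z = -3.
|p1| = 3, |p2| = 1/2.
For BIBO stability, all poles must lie inside the unit circle (|p| < 1).
System is UNSTABLE since at least one |p| >= 1.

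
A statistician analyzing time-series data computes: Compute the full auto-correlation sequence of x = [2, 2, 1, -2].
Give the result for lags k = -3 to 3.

r_xx[k] = sum_m x[m]*x[m+k], indexed from 0, for k = -3 to 3:
  r_xx[-3] = x[3]*x[0] = -4
  r_xx[-2] = x[2]*x[0] + x[3]*x[1] = -2
  r_xx[-1] = x[1]*x[0] + x[2]*x[1] + x[3]*x[2] = 4
  r_xx[0] = x[0]*x[0] + x[1]*x[1] + x[2]*x[2] + x[3]*x[3] = 13
  r_xx[1] = x[0]*x[1] + x[1]*x[2] + x[2]*x[3] = 4
  r_xx[2] = x[0]*x[2] + x[1]*x[3] = -2
  r_xx[3] = x[0]*x[3] = -4
r_xx = [-4, -2, 4, 13, 4, -2, -4]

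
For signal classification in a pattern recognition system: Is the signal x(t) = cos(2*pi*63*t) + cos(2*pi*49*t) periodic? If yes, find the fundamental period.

f1 = 63 Hz, f2 = 49 Hz
Period T1 = 1/63, T2 = 1/49
Ratio T1/T2 = 49/63, which is rational.
The signal is periodic with fundamental period T = 1/GCD(63,49) = 1/7 s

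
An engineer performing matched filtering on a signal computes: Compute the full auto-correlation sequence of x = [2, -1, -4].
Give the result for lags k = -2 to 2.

r_xx[k] = sum_m x[m]*x[m+k], indexed from 0, for k = -2 to 2:
  r_xx[-2] = x[2]*x[0] = -8
  r_xx[-1] = x[1]*x[0] + x[2]*x[1] = 2
  r_xx[0] = x[0]*x[0] + x[1]*x[1] + x[2]*x[2] = 21
  r_xx[1] = x[0]*x[1] + x[1]*x[2] = 2
  r_xx[2] = x[0]*x[2] = -8
r_xx = [-8, 2, 21, 2, -8]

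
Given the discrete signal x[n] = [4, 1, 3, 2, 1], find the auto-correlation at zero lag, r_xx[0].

The auto-correlation at zero lag r_xx[0] equals the signal energy.
r_xx[0] = sum of x[n]^2 = 4^2 + 1^2 + 3^2 + 2^2 + 1^2
= 16 + 1 + 9 + 4 + 1 = 31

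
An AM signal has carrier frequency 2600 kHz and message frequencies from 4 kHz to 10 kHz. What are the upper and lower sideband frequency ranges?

Upper sideband (USB) = fc + [fm_low, fm_high] = 2600 + [4, 10] = [2604, 2610] kHz
Lower sideband (LSB) = fc - [fm_high, fm_low] = 2600 - [10, 4] = [2590, 2596] kHz
Total occupied spectrum: 2590 kHz to 2610 kHz (plus carrier at 2600 kHz)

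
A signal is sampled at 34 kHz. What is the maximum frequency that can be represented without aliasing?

The maximum frequency that can be represented without aliasing
is the Nyquist frequency: f_max = f_s / 2 = 34 kHz / 2 = 17 kHz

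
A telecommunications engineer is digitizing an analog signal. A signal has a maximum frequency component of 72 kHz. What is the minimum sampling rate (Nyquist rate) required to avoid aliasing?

By the Nyquist-Shannon sampling theorem,
the minimum sampling rate (Nyquist rate) must be at least 2 * f_max.
Nyquist rate = 2 * 72 kHz = 144 kHz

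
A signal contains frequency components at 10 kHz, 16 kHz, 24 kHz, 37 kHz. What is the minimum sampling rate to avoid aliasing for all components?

The highest frequency component is f_max = 37 kHz.
Nyquist rate = 2 * f_max = 2 * 37 kHz = 74 kHz.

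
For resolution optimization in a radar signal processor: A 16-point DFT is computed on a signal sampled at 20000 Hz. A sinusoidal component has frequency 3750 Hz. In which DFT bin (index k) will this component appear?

DFT frequency resolution = f_s/N = 20000/16 = 1250 Hz
Bin index k = f_signal / resolution = 3750 / 1250 = 3
The signal frequency 3750 Hz falls in DFT bin k = 3.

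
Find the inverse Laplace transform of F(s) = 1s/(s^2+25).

Standard pair: s/(s^2+w^2) <-> cos(wt)*u(t)
With k=1, w=5: f(t) = cos(5t)*u(t)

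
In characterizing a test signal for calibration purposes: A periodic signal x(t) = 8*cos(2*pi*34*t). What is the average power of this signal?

Average power of A*cos(wt) is A^2/2.
P = 8^2 / 2 = 64/2 = 32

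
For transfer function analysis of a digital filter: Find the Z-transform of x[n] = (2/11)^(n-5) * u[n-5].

Time-shifting property: if X(z) = Z{x[n]}, then Z{x[n-d]} = z^(-d) * X(z)
X(z) = z/(z - 2/11) for x[n] = (2/11)^n * u[n]
Z{x[n-5]} = z^(-5) * z/(z - 2/11) = z^(-4)/(z - 2/11)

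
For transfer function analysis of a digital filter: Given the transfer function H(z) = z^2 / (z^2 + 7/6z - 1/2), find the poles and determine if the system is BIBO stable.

Poles are roots of the denominator: z^2 + 7/6z - 1/2 = 0.
Quadratic formula: z = [-(7/6) +/- sqrt((7/6)^2 - 4*(-1/2))] / 2
Discriminant = 49/36 + 2 = 121/36; sqrt = 11/6.
z = (-7/6 +/- 11/6) / 2 => z = 1/3 or z = -3/2.
|p1| = 3/2, |p2| = 1/3.
For BIBO stability, all poles must lie inside the unit circle (|p| < 1).
System is UNSTABLE since at least one |p| >= 1.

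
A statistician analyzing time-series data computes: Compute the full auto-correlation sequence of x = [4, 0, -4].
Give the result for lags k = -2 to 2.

r_xx[k] = sum_m x[m]*x[m+k], indexed from 0, for k = -2 to 2:
  r_xx[-2] = x[2]*x[0] = -16
  r_xx[-1] = x[1]*x[0] + x[2]*x[1] = 0
  r_xx[0] = x[0]*x[0] + x[1]*x[1] + x[2]*x[2] = 32
  r_xx[1] = x[0]*x[1] + x[1]*x[2] = 0
  r_xx[2] = x[0]*x[2] = -16
r_xx = [-16, 0, 32, 0, -16]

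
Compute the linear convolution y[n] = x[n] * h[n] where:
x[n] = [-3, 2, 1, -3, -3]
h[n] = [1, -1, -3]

y[n] = sum_k x[k]*h[n-k]. Output length = len(x) + len(h) - 1 = 5 + 3 - 1 = 7.
y[0] = -3*1 = -3
y[1] = 2*1 + -3*-1 = 5
y[2] = 1*1 + 2*-1 + -3*-3 = 8
y[3] = -3*1 + 1*-1 + 2*-3 = -10
y[4] = -3*1 + -3*-1 + 1*-3 = -3
y[5] = -3*-1 + -3*-3 = 12
y[6] = -3*-3 = 9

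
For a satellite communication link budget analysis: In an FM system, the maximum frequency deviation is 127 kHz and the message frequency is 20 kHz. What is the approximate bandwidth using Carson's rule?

Carson's rule: BW = 2*(delta_f + f_m)
= 2*(127 + 20) kHz = 294 kHz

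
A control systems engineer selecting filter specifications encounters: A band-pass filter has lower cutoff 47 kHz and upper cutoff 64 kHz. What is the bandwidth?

Bandwidth = f_high - f_low
= 64 kHz - 47 kHz = 17 kHz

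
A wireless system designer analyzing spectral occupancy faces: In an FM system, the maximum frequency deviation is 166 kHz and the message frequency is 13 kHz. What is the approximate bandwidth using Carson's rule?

Carson's rule: BW = 2*(delta_f + f_m)
= 2*(166 + 13) kHz = 358 kHz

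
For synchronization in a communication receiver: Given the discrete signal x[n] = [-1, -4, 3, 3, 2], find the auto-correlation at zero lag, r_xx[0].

The auto-correlation at zero lag r_xx[0] equals the signal energy.
r_xx[0] = sum of x[n]^2 = (-1)^2 + (-4)^2 + 3^2 + 3^2 + 2^2
= 1 + 16 + 9 + 9 + 4 = 39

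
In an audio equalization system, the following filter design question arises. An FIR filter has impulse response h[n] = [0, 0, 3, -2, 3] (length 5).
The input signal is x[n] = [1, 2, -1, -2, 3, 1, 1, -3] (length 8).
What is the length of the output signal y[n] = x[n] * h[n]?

For linear convolution, the output length is:
len(y) = len(x) + len(h) - 1 = 8 + 5 - 1 = 12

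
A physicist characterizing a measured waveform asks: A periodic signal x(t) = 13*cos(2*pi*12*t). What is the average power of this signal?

Average power of A*cos(wt) is A^2/2.
P = 13^2 / 2 = 169/2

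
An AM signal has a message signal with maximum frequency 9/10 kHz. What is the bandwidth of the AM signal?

In AM (double-sideband), the bandwidth is twice the message frequency.
BW = 2 * f_m = 2 * 9/10 kHz = 9/5 kHz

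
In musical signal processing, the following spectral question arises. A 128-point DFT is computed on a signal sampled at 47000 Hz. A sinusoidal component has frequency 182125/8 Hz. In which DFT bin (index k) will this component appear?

DFT frequency resolution = f_s/N = 47000/128 = 5875/16 Hz
Bin index k = f_signal / resolution = 182125/8 / 5875/16 = 62
The signal frequency 182125/8 Hz falls in DFT bin k = 62.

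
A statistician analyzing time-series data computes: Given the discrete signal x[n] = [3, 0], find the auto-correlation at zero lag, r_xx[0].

The auto-correlation at zero lag r_xx[0] equals the signal energy.
r_xx[0] = sum of x[n]^2 = 3^2 + 0^2
= 9 + 0 = 9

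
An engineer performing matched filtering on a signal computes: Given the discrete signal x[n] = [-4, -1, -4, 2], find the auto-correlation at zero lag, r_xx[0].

The auto-correlation at zero lag r_xx[0] equals the signal energy.
r_xx[0] = sum of x[n]^2 = (-4)^2 + (-1)^2 + (-4)^2 + 2^2
= 16 + 1 + 16 + 4 = 37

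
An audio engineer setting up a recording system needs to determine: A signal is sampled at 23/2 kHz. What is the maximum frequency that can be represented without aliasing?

The maximum frequency that can be represented without aliasing
is the Nyquist frequency: f_max = f_s / 2 = 23/2 kHz / 2 = 23/4 kHz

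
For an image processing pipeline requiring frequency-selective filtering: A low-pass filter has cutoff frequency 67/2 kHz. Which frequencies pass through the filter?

A low-pass filter passes all frequencies below the cutoff frequency 67/2 kHz and attenuates higher frequencies.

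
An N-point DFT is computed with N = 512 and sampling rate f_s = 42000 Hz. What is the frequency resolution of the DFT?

DFT frequency resolution = f_s / N
= 42000 / 512 = 2625/32 Hz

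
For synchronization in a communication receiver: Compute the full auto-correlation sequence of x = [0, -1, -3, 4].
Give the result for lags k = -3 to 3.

r_xx[k] = sum_m x[m]*x[m+k], indexed from 0, for k = -3 to 3:
  r_xx[-3] = x[3]*x[0] = 0
  r_xx[-2] = x[2]*x[0] + x[3]*x[1] = -4
  r_xx[-1] = x[1]*x[0] + x[2]*x[1] + x[3]*x[2] = -9
  r_xx[0] = x[0]*x[0] + x[1]*x[1] + x[2]*x[2] + x[3]*x[3] = 26
  r_xx[1] = x[0]*x[1] + x[1]*x[2] + x[2]*x[3] = -9
  r_xx[2] = x[0]*x[2] + x[1]*x[3] = -4
  r_xx[3] = x[0]*x[3] = 0
r_xx = [0, -4, -9, 26, -9, -4, 0]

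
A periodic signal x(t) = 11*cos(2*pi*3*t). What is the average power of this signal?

Average power of A*cos(wt) is A^2/2.
P = 11^2 / 2 = 121/2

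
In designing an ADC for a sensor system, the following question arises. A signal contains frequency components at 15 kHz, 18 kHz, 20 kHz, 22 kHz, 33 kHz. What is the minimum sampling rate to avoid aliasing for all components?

The highest frequency component is f_max = 33 kHz.
Nyquist rate = 2 * f_max = 2 * 33 kHz = 66 kHz.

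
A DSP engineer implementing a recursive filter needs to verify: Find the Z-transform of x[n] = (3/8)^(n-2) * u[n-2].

Time-shifting property: if X(z) = Z{x[n]}, then Z{x[n-d]} = z^(-d) * X(z)
X(z) = z/(z - 3/8) for x[n] = (3/8)^n * u[n]
Z{x[n-2]} = z^(-2) * z/(z - 3/8) = z^(-1)/(z - 3/8)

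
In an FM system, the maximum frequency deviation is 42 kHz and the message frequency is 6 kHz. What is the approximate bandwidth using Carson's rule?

Carson's rule: BW = 2*(delta_f + f_m)
= 2*(42 + 6) kHz = 96 kHz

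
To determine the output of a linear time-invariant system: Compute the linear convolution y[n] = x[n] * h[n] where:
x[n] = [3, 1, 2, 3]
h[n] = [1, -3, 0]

y[n] = sum_k x[k]*h[n-k]. Output length = len(x) + len(h) - 1 = 4 + 3 - 1 = 6.
y[0] = 3*1 = 3
y[1] = 1*1 + 3*-3 = -8
y[2] = 2*1 + 1*-3 + 3*0 = -1
y[3] = 3*1 + 2*-3 + 1*0 = -3
y[4] = 3*-3 + 2*0 = -9
y[5] = 3*0 = 0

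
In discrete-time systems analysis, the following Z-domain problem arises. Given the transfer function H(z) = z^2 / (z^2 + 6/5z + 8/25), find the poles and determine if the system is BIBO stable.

Poles are roots of the denominator: z^2 + 6/5z + 8/25 = 0.
Quadratic formula: z = [-(6/5) +/- sqrt((6/5)^2 - 4*(8/25))] / 2
Discriminant = 36/25 - 32/25 = 4/25; sqrt = 2/5.
z = (-6/5 +/- 2/5) / 2 => z = -2/5 or z = -4/5.
|p1| = 2/5, |p2| = 4/5.
For BIBO stability, all poles must lie inside the unit circle (|p| < 1).
System is STABLE since both |p| < 1.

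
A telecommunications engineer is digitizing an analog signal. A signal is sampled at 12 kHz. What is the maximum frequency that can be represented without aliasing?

The maximum frequency that can be represented without aliasing
is the Nyquist frequency: f_max = f_s / 2 = 12 kHz / 2 = 6 kHz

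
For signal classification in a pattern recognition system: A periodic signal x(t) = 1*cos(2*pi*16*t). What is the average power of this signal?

Average power of A*cos(wt) is A^2/2.
P = 1^2 / 2 = 1/2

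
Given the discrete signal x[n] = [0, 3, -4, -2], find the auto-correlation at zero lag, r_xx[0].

The auto-correlation at zero lag r_xx[0] equals the signal energy.
r_xx[0] = sum of x[n]^2 = 0^2 + 3^2 + (-4)^2 + (-2)^2
= 0 + 9 + 16 + 4 = 29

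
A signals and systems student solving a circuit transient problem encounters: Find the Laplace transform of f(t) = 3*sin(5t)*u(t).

Standard pair: sin(wt)*u(t) <-> w/(s^2+w^2)
With w = 5: L{3*sin(5t)*u(t)} = 15/(s^2+25)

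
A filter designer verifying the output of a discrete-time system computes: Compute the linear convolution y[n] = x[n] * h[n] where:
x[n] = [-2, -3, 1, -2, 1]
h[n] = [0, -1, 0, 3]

y[n] = sum_k x[k]*h[n-k]. Output length = len(x) + len(h) - 1 = 5 + 4 - 1 = 8.
y[0] = -2*0 = 0
y[1] = -3*0 + -2*-1 = 2
y[2] = 1*0 + -3*-1 + -2*0 = 3
y[3] = -2*0 + 1*-1 + -3*0 + -2*3 = -7
y[4] = 1*0 + -2*-1 + 1*0 + -3*3 = -7
y[5] = 1*-1 + -2*0 + 1*3 = 2
y[6] = 1*0 + -2*3 = -6
y[7] = 1*3 = 3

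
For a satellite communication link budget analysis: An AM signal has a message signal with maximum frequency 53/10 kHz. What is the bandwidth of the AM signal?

In AM (double-sideband), the bandwidth is twice the message frequency.
BW = 2 * f_m = 2 * 53/10 kHz = 53/5 kHz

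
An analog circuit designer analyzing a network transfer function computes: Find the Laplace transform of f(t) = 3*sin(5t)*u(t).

Standard pair: sin(wt)*u(t) <-> w/(s^2+w^2)
With w = 5: L{3*sin(5t)*u(t)} = 15/(s^2+25)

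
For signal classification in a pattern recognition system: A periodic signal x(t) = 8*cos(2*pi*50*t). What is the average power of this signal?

Average power of A*cos(wt) is A^2/2.
P = 8^2 / 2 = 64/2 = 32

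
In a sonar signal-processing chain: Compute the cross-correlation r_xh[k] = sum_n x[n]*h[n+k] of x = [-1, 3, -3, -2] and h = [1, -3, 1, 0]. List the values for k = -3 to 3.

Both sequences indexed from 0 and zero outside their support.
Lags with overlap: k = -3 to 3.
  r_xh[-3] = x[3]*h[0] = -2
  r_xh[-2] = x[2]*h[0] + x[3]*h[1] = 3
  r_xh[-1] = x[1]*h[0] + x[2]*h[1] + x[3]*h[2] = 10
  r_xh[0] = x[0]*h[0] + x[1]*h[1] + x[2]*h[2] + x[3]*h[3] = -13
  r_xh[1] = x[0]*h[1] + x[1]*h[2] + x[2]*h[3] = 6
  r_xh[2] = x[0]*h[2] + x[1]*h[3] = -1
  r_xh[3] = x[0]*h[3] = 0
r_xh = [-2, 3, 10, -13, 6, -1, 0] (for k = -3, ..., 3)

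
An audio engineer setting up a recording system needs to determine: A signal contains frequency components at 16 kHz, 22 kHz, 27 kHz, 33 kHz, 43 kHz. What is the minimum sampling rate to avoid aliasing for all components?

The highest frequency component is f_max = 43 kHz.
Nyquist rate = 2 * f_max = 2 * 43 kHz = 86 kHz.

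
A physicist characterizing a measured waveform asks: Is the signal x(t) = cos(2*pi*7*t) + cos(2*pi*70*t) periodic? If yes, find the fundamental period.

f1 = 7 Hz, f2 = 70 Hz
Period T1 = 1/7, T2 = 1/70
Ratio T1/T2 = 70/7, which is rational.
The signal is periodic with fundamental period T = 1/GCD(7,70) = 1/7 s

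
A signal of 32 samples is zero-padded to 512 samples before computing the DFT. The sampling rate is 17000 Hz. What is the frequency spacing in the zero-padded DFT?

Original DFT: N = 32, resolution = f_s/N = 17000/32 = 2125/4 Hz
Zero-padded DFT: N = 512, resolution = f_s/N = 17000/512 = 2125/64 Hz
Zero-padding interpolates the spectrum (finer frequency grid)
but does NOT improve the true spectral resolution (ability to resolve close frequencies).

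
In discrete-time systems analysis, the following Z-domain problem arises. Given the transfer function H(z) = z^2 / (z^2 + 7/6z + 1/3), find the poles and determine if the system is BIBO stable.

Poles are roots of the denominator: z^2 + 7/6z + 1/3 = 0.
Quadratic formula: z = [-(7/6) +/- sqrt((7/6)^2 - 4*(1/3))] / 2
Discriminant = 49/36 - 4/3 = 1/36; sqrt = 1/6.
z = (-7/6 +/- 1/6) / 2 => z = -1/2 or z = -2/3.
|p1| = 1/2, |p2| = 2/3.
For BIBO stability, all poles must lie inside the unit circle (|p| < 1).
System is STABLE since both |p| < 1.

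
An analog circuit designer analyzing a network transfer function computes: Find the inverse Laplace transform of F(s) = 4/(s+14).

Standard pair: k/(s+a) <-> k*e^(-at)*u(t)
With k=4, a=14: f(t) = 4*e^(-14t)*u(t)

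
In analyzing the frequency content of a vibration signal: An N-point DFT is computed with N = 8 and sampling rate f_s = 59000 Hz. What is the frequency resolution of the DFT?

DFT frequency resolution = f_s / N
= 59000 / 8 = 7375 Hz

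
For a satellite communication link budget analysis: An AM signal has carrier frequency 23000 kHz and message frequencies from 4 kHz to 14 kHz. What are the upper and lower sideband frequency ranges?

Upper sideband (USB) = fc + [fm_low, fm_high] = 23000 + [4, 14] = [23004, 23014] kHz
Lower sideband (LSB) = fc - [fm_high, fm_low] = 23000 - [14, 4] = [22986, 22996] kHz
Total occupied spectrum: 22986 kHz to 23014 kHz (plus carrier at 23000 kHz)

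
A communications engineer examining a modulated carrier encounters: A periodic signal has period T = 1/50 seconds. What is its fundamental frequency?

The fundamental frequency is the reciprocal of the period.
f = 1/T = 1/(1/50) = 50 Hz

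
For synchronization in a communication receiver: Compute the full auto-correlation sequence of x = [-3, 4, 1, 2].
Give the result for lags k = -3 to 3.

r_xx[k] = sum_m x[m]*x[m+k], indexed from 0, for k = -3 to 3:
  r_xx[-3] = x[3]*x[0] = -6
  r_xx[-2] = x[2]*x[0] + x[3]*x[1] = 5
  r_xx[-1] = x[1]*x[0] + x[2]*x[1] + x[3]*x[2] = -6
  r_xx[0] = x[0]*x[0] + x[1]*x[1] + x[2]*x[2] + x[3]*x[3] = 30
  r_xx[1] = x[0]*x[1] + x[1]*x[2] + x[2]*x[3] = -6
  r_xx[2] = x[0]*x[2] + x[1]*x[3] = 5
  r_xx[3] = x[0]*x[3] = -6
r_xx = [-6, 5, -6, 30, -6, 5, -6]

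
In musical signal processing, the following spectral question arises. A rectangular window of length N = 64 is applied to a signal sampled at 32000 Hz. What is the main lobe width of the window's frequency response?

For a rectangular window of length N,
the main lobe width in frequency is 2*f_s/N.
= 2*32000/64 = 1000 Hz
This determines the minimum frequency separation for resolving two sinusoids.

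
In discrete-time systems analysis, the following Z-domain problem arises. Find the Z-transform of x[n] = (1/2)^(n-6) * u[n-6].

Time-shifting property: if X(z) = Z{x[n]}, then Z{x[n-d]} = z^(-d) * X(z)
X(z) = z/(z - 1/2) for x[n] = (1/2)^n * u[n]
Z{x[n-6]} = z^(-6) * z/(z - 1/2) = z^(-5)/(z - 1/2)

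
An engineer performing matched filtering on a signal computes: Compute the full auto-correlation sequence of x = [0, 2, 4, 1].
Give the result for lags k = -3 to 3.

r_xx[k] = sum_m x[m]*x[m+k], indexed from 0, for k = -3 to 3:
  r_xx[-3] = x[3]*x[0] = 0
  r_xx[-2] = x[2]*x[0] + x[3]*x[1] = 2
  r_xx[-1] = x[1]*x[0] + x[2]*x[1] + x[3]*x[2] = 12
  r_xx[0] = x[0]*x[0] + x[1]*x[1] + x[2]*x[2] + x[3]*x[3] = 21
  r_xx[1] = x[0]*x[1] + x[1]*x[2] + x[2]*x[3] = 12
  r_xx[2] = x[0]*x[2] + x[1]*x[3] = 2
  r_xx[3] = x[0]*x[3] = 0
r_xx = [0, 2, 12, 21, 12, 2, 0]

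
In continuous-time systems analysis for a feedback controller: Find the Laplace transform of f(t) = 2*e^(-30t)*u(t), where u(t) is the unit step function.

Standard Laplace transform pair:
e^(-at)*u(t) <-> 1/(s+a)
With a = 30: L{2*e^(-30t)*u(t)} = 2/(s+30), ROC: Re(s) > -30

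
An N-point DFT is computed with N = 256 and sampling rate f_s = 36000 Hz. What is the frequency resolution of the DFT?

DFT frequency resolution = f_s / N
= 36000 / 256 = 1125/8 Hz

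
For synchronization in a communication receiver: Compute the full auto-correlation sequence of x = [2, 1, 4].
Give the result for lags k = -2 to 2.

r_xx[k] = sum_m x[m]*x[m+k], indexed from 0, for k = -2 to 2:
  r_xx[-2] = x[2]*x[0] = 8
  r_xx[-1] = x[1]*x[0] + x[2]*x[1] = 6
  r_xx[0] = x[0]*x[0] + x[1]*x[1] + x[2]*x[2] = 21
  r_xx[1] = x[0]*x[1] + x[1]*x[2] = 6
  r_xx[2] = x[0]*x[2] = 8
r_xx = [8, 6, 21, 6, 8]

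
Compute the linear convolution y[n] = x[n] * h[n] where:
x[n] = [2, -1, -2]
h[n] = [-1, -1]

y[n] = sum_k x[k]*h[n-k]. Output length = len(x) + len(h) - 1 = 3 + 2 - 1 = 4.
y[0] = 2*-1 = -2
y[1] = -1*-1 + 2*-1 = -1
y[2] = -2*-1 + -1*-1 = 3
y[3] = -2*-1 = 2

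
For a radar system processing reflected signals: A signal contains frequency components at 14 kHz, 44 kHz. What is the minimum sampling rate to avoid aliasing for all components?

The highest frequency component is f_max = 44 kHz.
Nyquist rate = 2 * f_max = 2 * 44 kHz = 88 kHz.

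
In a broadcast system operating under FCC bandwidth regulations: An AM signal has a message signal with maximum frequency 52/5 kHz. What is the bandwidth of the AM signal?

In AM (double-sideband), the bandwidth is twice the message frequency.
BW = 2 * f_m = 2 * 52/5 kHz = 104/5 kHz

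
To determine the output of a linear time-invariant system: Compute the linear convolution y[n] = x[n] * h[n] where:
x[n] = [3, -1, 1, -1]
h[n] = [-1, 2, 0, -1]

y[n] = sum_k x[k]*h[n-k]. Output length = len(x) + len(h) - 1 = 4 + 4 - 1 = 7.
y[0] = 3*-1 = -3
y[1] = -1*-1 + 3*2 = 7
y[2] = 1*-1 + -1*2 + 3*0 = -3
y[3] = -1*-1 + 1*2 + -1*0 + 3*-1 = 0
y[4] = -1*2 + 1*0 + -1*-1 = -1
y[5] = -1*0 + 1*-1 = -1
y[6] = -1*-1 = 1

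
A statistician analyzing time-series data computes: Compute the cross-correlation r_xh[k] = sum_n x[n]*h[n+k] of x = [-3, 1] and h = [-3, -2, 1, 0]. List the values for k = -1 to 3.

Both sequences indexed from 0 and zero outside their support.
Lags with overlap: k = -1 to 3.
  r_xh[-1] = x[1]*h[0] = -3
  r_xh[0] = x[0]*h[0] + x[1]*h[1] = 7
  r_xh[1] = x[0]*h[1] + x[1]*h[2] = 7
  r_xh[2] = x[0]*h[2] + x[1]*h[3] = -3
  r_xh[3] = x[0]*h[3] = 0
r_xh = [-3, 7, 7, -3, 0] (for k = -1, ..., 3)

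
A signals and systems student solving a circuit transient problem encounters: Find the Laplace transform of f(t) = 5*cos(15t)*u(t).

Standard pair: cos(wt)*u(t) <-> s/(s^2+w^2)
With w = 15: L{5*cos(15t)*u(t)} = 5s/(s^2+225)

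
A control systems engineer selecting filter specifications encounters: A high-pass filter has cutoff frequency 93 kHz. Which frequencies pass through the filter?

A high-pass filter passes all frequencies above the cutoff frequency 93 kHz and attenuates lower frequencies.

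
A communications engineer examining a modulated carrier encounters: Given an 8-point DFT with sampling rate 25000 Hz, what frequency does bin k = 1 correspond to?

The frequency of DFT bin k is: f_k = k * f_s / N
f_1 = 1 * 25000 / 8 = 3125 Hz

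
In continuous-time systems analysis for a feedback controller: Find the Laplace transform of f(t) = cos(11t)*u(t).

Standard pair: cos(wt)*u(t) <-> s/(s^2+w^2)
With w = 11: L{cos(11t)*u(t)} = s/(s^2+121)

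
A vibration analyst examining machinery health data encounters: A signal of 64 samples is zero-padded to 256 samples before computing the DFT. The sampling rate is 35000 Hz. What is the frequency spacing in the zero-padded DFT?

Original DFT: N = 64, resolution = f_s/N = 35000/64 = 4375/8 Hz
Zero-padded DFT: N = 256, resolution = f_s/N = 35000/256 = 4375/32 Hz
Zero-padding interpolates the spectrum (finer frequency grid)
but does NOT improve the true spectral resolution (ability to resolve close frequencies).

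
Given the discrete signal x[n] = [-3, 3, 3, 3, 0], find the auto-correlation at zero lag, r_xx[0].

The auto-correlation at zero lag r_xx[0] equals the signal energy.
r_xx[0] = sum of x[n]^2 = (-3)^2 + 3^2 + 3^2 + 3^2 + 0^2
= 9 + 9 + 9 + 9 + 0 = 36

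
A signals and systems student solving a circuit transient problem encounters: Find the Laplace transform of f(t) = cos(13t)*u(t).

Standard pair: cos(wt)*u(t) <-> s/(s^2+w^2)
With w = 13: L{cos(13t)*u(t)} = s/(s^2+169)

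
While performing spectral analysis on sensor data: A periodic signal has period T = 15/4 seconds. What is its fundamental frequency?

The fundamental frequency is the reciprocal of the period.
f = 1/T = 1/(15/4) = 4/15 Hz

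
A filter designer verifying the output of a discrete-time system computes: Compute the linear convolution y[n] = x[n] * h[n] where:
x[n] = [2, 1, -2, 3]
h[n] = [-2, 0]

y[n] = sum_k x[k]*h[n-k]. Output length = len(x) + len(h) - 1 = 4 + 2 - 1 = 5.
y[0] = 2*-2 = -4
y[1] = 1*-2 + 2*0 = -2
y[2] = -2*-2 + 1*0 = 4
y[3] = 3*-2 + -2*0 = -6
y[4] = 3*0 = 0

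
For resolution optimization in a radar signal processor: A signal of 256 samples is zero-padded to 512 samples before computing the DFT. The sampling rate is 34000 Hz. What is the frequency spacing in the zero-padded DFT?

Original DFT: N = 256, resolution = f_s/N = 34000/256 = 2125/16 Hz
Zero-padded DFT: N = 512, resolution = f_s/N = 34000/512 = 2125/32 Hz
Zero-padding interpolates the spectrum (finer frequency grid)
but does NOT improve the true spectral resolution (ability to resolve close frequencies).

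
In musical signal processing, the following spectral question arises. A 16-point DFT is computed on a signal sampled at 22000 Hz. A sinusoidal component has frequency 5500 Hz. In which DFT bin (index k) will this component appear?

DFT frequency resolution = f_s/N = 22000/16 = 1375 Hz
Bin index k = f_signal / resolution = 5500 / 1375 = 4
The signal frequency 5500 Hz falls in DFT bin k = 4.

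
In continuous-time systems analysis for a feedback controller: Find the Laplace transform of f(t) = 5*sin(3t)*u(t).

Standard pair: sin(wt)*u(t) <-> w/(s^2+w^2)
With w = 3: L{5*sin(3t)*u(t)} = 15/(s^2+9)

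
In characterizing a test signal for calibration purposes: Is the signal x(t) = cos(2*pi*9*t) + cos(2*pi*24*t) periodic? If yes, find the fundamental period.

f1 = 9 Hz, f2 = 24 Hz
Period T1 = 1/9, T2 = 1/24
Ratio T1/T2 = 24/9, which is rational.
The signal is periodic with fundamental period T = 1/GCD(9,24) = 1/3 s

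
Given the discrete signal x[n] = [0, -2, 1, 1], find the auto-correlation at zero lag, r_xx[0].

The auto-correlation at zero lag r_xx[0] equals the signal energy.
r_xx[0] = sum of x[n]^2 = 0^2 + (-2)^2 + 1^2 + 1^2
= 0 + 4 + 1 + 1 = 6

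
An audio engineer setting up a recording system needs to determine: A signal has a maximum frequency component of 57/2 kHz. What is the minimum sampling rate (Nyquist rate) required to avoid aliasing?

By the Nyquist-Shannon sampling theorem,
the minimum sampling rate (Nyquist rate) must be at least 2 * f_max.
Nyquist rate = 2 * 57/2 kHz = 57 kHz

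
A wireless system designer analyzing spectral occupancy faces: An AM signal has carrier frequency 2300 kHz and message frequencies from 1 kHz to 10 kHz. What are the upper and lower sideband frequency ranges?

Upper sideband (USB) = fc + [fm_low, fm_high] = 2300 + [1, 10] = [2301, 2310] kHz
Lower sideband (LSB) = fc - [fm_high, fm_low] = 2300 - [10, 1] = [2290, 2299] kHz
Total occupied spectrum: 2290 kHz to 2310 kHz (plus carrier at 2300 kHz)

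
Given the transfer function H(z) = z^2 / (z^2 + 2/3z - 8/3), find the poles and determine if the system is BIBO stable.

Poles are roots of the denominator: z^2 + 2/3z - 8/3 = 0.
Quadratic formula: z = [-(2/3) +/- sqrt((2/3)^2 - 4*(-8/3))] / 2
Discriminant = 4/9 + 32/3 = 100/9; sqrt = 10/3.
z = (-2/3 +/- 10/3) / 2 => z = 4/3 or z = -2.
|p1| = 2, |p2| = 4/3.
For BIBO stability, all poles must lie inside the unit circle (|p| < 1).
System is UNSTABLE since at least one |p| >= 1.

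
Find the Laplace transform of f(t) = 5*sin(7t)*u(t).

Standard pair: sin(wt)*u(t) <-> w/(s^2+w^2)
With w = 7: L{5*sin(7t)*u(t)} = 35/(s^2+49)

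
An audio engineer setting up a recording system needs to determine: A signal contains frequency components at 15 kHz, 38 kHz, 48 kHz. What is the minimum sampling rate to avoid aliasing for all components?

The highest frequency component is f_max = 48 kHz.
Nyquist rate = 2 * f_max = 2 * 48 kHz = 96 kHz.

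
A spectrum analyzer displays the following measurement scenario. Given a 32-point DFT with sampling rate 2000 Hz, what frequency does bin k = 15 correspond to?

The frequency of DFT bin k is: f_k = k * f_s / N
f_15 = 15 * 2000 / 32 = 1875/2 Hz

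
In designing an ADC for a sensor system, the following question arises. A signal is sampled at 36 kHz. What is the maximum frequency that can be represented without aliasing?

The maximum frequency that can be represented without aliasing
is the Nyquist frequency: f_max = f_s / 2 = 36 kHz / 2 = 18 kHz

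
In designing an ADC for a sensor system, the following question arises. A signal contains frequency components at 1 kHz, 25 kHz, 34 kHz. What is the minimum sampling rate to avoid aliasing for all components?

The highest frequency component is f_max = 34 kHz.
Nyquist rate = 2 * f_max = 2 * 34 kHz = 68 kHz.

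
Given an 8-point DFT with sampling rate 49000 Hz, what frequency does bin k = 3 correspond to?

The frequency of DFT bin k is: f_k = k * f_s / N
f_3 = 3 * 49000 / 8 = 18375 Hz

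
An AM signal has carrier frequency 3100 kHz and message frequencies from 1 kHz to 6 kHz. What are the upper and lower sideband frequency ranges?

Upper sideband (USB) = fc + [fm_low, fm_high] = 3100 + [1, 6] = [3101, 3106] kHz
Lower sideband (LSB) = fc - [fm_high, fm_low] = 3100 - [6, 1] = [3094, 3099] kHz
Total occupied spectrum: 3094 kHz to 3106 kHz (plus carrier at 3100 kHz)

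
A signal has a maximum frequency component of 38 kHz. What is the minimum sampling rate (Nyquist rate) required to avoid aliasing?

By the Nyquist-Shannon sampling theorem,
the minimum sampling rate (Nyquist rate) must be at least 2 * f_max.
Nyquist rate = 2 * 38 kHz = 76 kHz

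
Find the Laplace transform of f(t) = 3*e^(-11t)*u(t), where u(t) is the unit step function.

Standard Laplace transform pair:
e^(-at)*u(t) <-> 1/(s+a)
With a = 11: L{3*e^(-11t)*u(t)} = 3/(s+11), ROC: Re(s) > -11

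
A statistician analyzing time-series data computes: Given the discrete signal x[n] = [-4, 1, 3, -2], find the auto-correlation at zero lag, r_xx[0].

The auto-correlation at zero lag r_xx[0] equals the signal energy.
r_xx[0] = sum of x[n]^2 = (-4)^2 + 1^2 + 3^2 + (-2)^2
= 16 + 1 + 9 + 4 = 30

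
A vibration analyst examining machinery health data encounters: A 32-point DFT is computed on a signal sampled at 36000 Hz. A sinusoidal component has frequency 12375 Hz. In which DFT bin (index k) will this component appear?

DFT frequency resolution = f_s/N = 36000/32 = 1125 Hz
Bin index k = f_signal / resolution = 12375 / 1125 = 11
The signal frequency 12375 Hz falls in DFT bin k = 11.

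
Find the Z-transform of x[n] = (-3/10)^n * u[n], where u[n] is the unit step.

The Z-transform of a^n * u[n] is z/(z-a) for |z| > |a|.
Here a = -3/10, so X(z) = z/(z - (-3/10)) = 10z/(10z + 3)
ROC: |z| > 3/10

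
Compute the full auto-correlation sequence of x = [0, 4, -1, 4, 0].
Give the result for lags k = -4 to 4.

r_xx[k] = sum_m x[m]*x[m+k], indexed from 0, for k = -4 to 4:
  r_xx[-4] = x[4]*x[0] = 0
  r_xx[-3] = x[3]*x[0] + x[4]*x[1] = 0
  r_xx[-2] = x[2]*x[0] + x[3]*x[1] + x[4]*x[2] = 16
  r_xx[-1] = x[1]*x[0] + x[2]*x[1] + x[3]*x[2] + x[4]*x[3] = -8
  r_xx[0] = x[0]*x[0] + x[1]*x[1] + x[2]*x[2] + x[3]*x[3] + x[4]*x[4] = 33
  r_xx[1] = x[0]*x[1] + x[1]*x[2] + x[2]*x[3] + x[3]*x[4] = -8
  r_xx[2] = x[0]*x[2] + x[1]*x[3] + x[2]*x[4] = 16
  r_xx[3] = x[0]*x[3] + x[1]*x[4] = 0
  r_xx[4] = x[0]*x[4] = 0
r_xx = [0, 0, 16, -8, 33, -8, 16, 0, 0]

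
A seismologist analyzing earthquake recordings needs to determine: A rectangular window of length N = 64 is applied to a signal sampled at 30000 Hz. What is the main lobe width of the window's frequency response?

For a rectangular window of length N,
the main lobe width in frequency is 2*f_s/N.
= 2*30000/64 = 1875/2 Hz
This determines the minimum frequency separation for resolving two sinusoids.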